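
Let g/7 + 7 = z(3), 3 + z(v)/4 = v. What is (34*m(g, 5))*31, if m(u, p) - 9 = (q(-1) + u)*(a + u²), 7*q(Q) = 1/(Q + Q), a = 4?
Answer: -870661443/7 ≈ -1.2438e+8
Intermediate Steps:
z(v) = -12 + 4*v
g = -49 (g = -49 + 7*(-12 + 4*3) = -49 + 7*(-12 + 12) = -49 + 7*0 = -49 + 0 = -49)
q(Q) = 1/(14*Q) (q(Q) = 1/(7*(Q + Q)) = 1/(7*((2*Q))) = (1/(2*Q))/7 = 1/(14*Q))
m(u, p) = 9 + (4 + u²)*(-1/14 + u) (m(u, p) = 9 + ((1/14)/(-1) + u)*(4 + u²) = 9 + ((1/14)*(-1) + u)*(4 + u²) = 9 + (-1/14 + u)*(4 + u²) = 9 + (4 + u²)*(-1/14 + u))
(34*m(g, 5))*31 = (34*(61/7 + (-49)³ + 4*(-49) - 1/14*(-49)²))*31 = (34*(61/7 - 117649 - 196 - 1/14*2401))*31 = (34*(61/7 - 117649 - 196 - 343/2))*31 = (34*(-1652109/14))*31 = -28085853/7*31 = -870661443/7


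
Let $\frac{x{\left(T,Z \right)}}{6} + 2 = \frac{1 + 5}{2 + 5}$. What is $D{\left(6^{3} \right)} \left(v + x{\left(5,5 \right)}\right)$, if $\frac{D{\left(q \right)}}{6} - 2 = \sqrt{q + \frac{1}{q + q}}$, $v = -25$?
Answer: $- \frac{2676}{7} - \frac{223 \sqrt{279939}}{42} \approx -3191.5$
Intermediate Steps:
$x{\left(T,Z \right)} = - \frac{48}{7}$ ($x{\left(T,Z \right)} = -12 + 6 \frac{1 + 5}{2 + 5} = -12 + 6 \cdot \frac{6}{7} = -12 + \frac{36}{7} = - \frac{48}{7}$)
$D{\left(q \right)} = 12 + 6 \sqrt{q + \frac{1}{2 q}}$ ($D{\left(q \right)} = 12 + 6 \sqrt{q + \frac{1}{q + q}} = 12 + 6 \sqrt{q + \frac{1}{2 q}}$)
$D{\left(6^{3} \right)} \left(v + x{\left(5,5 \right)}\right) = \left(12 + 3 \sqrt{\frac{2}{6^{3}} + 4 \cdot 6^{3}}\right) \left(-25 - \frac{48}{7}\right) = \left(12 + 3 \sqrt{\frac{2}{216} + 4 \cdot 216}\right) \left(- \frac{223}{7}\right) = \left(12 + 3 \sqrt{2 \cdot \frac{1}{216} + 864}\right) \left(- \frac{223}{7}\right) = \left(12 + 3 \sqrt{\frac{1}{108} + 864}\right) \left(- \frac{223}{7}\right) = \left(12 + 3 \sqrt{\frac{93313}{108}}\right) \left(- \frac{223}{7}\right) = \left(12 + 3 \frac{\sqrt{279939}}{18}\right) \left(- \frac{223}{7}\right) = \left(12 + \frac{\sqrt{279939}}{6}\right) \left(- \frac{223}{7}\right) = - \frac{2676}{7} - \frac{223 \sqrt{279939}}{42}$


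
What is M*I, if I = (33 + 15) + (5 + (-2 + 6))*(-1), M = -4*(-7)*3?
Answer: 3276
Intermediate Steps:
M = 84 (M = 28*3 = 84)
I = 39 (I = 48 + (5 + 4)*(-1) = 48 + 9*(-1) = 48 - 9 = 39)
M*I = 84*39 = 3276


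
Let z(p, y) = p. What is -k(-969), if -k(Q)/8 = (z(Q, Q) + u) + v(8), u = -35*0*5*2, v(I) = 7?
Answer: -7696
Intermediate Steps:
u = 0 (u = -0*2 = -35*0 = 0)
k(Q) = -56 - 8*Q (k(Q) = -8*((Q + 0) + 7) = -8*(Q + 7) = -8*(7 + Q) = -56 - 8*Q)
-k(-969) = -(-56 - 8*(-969)) = -(-56 + 7752) = -1*7696 = -7696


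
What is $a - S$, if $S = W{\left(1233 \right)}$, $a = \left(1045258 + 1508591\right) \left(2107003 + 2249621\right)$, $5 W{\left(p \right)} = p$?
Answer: $\frac{55630799227647}{5} \approx 1.1126 \cdot 10^{13}$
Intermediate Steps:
$W{\left(p \right)} = \frac{p}{5}$
$a = 11126159845776$ ($a = 2553849 \cdot 4356624 = 11126159845776$)
$S = \frac{1233}{5}$ ($S = \frac{1}{5} \cdot 1233 = \frac{1233}{5} \approx 246.6$)
$a - S = 11126159845776 - \frac{1233}{5} = \frac{55630799227647}{5}$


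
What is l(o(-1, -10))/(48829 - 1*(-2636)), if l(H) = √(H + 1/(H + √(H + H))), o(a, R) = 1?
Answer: √(2 + √2)/(51465*√(1 + √2)) ≈ 2.3107e-5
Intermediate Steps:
l(H) = √(H + 1/(H + √2*√H)) (l(H) = √(H + 1/(H + √(2*H))) = √(H + 1/(H + √2*√H)))
l(o(-1, -10))/(48829 - 1*(-2636)) = √((1 + 1*(1 + √2*√1))/(1 + √2*√1))/(48829 - 1*(-2636)) = √((1 + 1*(1 + √2*1))/(1 + √2*1))/(48829 + 2636) = √((1 + 1*(1 + √2))/(1 + √2))/51465 = √((1 + (1 + √2))/(1 + √2))*(1/51465) = √((2 + √2)/(1 + √2))*(1/51465) = (√(2 + √2)/√(1 + √2))*(1/51465) = √(2 + √2)/(51465*√(1 + √2))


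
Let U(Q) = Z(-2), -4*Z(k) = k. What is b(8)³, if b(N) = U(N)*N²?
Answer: 32768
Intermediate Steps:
Z(k) = -k/4
U(Q) = ½ (U(Q) = -¼*(-2) = ½)
b(N) = N²/2
b(8)³ = ((½)*8²)³ = ((½)*64)³ = 32³ = 32768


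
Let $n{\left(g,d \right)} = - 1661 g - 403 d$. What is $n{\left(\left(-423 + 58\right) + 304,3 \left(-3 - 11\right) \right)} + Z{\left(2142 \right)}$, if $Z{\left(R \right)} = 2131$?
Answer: $120378$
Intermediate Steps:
$n{\left(\left(-423 + 58\right) + 304,3 \left(-3 - 11\right) \right)} + Z{\left(2142 \right)} = \left(- 1661 \left(\left(-423 + 58\right) + 304\right) - 403 \cdot 3 \left(-3 - 11\right)\right) + 2131 = \left(- 1661 \left(-365 + 304\right) - 403 \cdot 3 \left(-14\right)\right) + 2131 = \left(\left(-1661\right) \left(-61\right) - -16926\right) + 2131 = \left(101321 + 16926\right) + 2131 = 118247 + 2131 = 120378$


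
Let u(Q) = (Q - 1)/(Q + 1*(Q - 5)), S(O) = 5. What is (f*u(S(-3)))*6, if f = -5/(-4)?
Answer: 6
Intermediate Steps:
f = 5/4 (f = -¼*(-5) = 5/4 ≈ 1.2500)
u(Q) = (-1 + Q)/(-5 + 2*Q) (u(Q) = (-1 + Q)/(Q + 1*(-5 + Q)) = (-1 + Q)/(Q + (-5 + Q)) = (-1 + Q)/(-5 + 2*Q))
(f*u(S(-3)))*6 = (5*((-1 + 5)/(-5 + 2*5))/4)*6 = (5*(4/(-5 + 10))/4)*6 = (5*(4/5)/4)*6 = (5*((⅕)*4)/4)*6 = ((5/4)*(⅘))*6 = 1*6 = 6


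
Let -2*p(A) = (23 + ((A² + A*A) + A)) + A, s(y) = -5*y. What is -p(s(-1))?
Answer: 83/2 ≈ 41.500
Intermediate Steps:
p(A) = -23/2 - A - A² (p(A) = -((23 + ((A² + A*A) + A)) + A)/2 = -((23 + ((A² + A²) + A)) + A)/2 = -((23 + (2*A² + A)) + A)/2 = -((23 + (A + 2*A²)) + A)/2 = -((23 + A + 2*A²) + A)/2 = -(23 + 2*A + 2*A²)/2 = -23/2 - A - A²)
-p(s(-1)) = -(-23/2 - (-5)*(-1) - (-5*(-1))²) = -(-23/2 - 1*5 - 1*5²) = -(-23/2 - 5 - 1*25) = -(-23/2 - 5 - 25) = -1*(-83/2) = 83/2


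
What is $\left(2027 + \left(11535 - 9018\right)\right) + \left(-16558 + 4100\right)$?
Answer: $-7914$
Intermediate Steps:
$\left(2027 + \left(11535 - 9018\right)\right) + \left(-16558 + 4100\right) = \left(2027 + 2517\right) - 12458 = 4544 - 12458 = -7914$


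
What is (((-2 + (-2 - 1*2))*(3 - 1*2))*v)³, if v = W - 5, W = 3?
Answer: 1728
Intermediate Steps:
v = -2 (v = 3 - 5 = -2)
(((-2 + (-2 - 1*2))*(3 - 1*2))*v)³ = (((-2 + (-2 - 1*2))*(3 - 1*2))*(-2))³ = (((-2 + (-2 - 2))*(3 - 2))*(-2))³ = (((-2 - 4)*1)*(-2))³ = (-6*1*(-2))³ = (-6*(-2))³ = 12³ = 1728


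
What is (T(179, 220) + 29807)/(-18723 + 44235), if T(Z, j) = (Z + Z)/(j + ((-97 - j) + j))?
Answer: 3666619/3137976 ≈ 1.1685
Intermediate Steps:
T(Z, j) = 2*Z/(-97 + j) (T(Z, j) = (2*Z)/(j - 97) = (2*Z)/(-97 + j) = 2*Z/(-97 + j))
(T(179, 220) + 29807)/(-18723 + 44235) = (2*179/(-97 + 220) + 29807)/(-18723 + 44235) = (2*179/123 + 29807)/25512 = (2*179*(1/123) + 29807)*(1/25512) = (358/123 + 29807)*(1/25512) = (3666619/123)*(1/25512) = 3666619/3137976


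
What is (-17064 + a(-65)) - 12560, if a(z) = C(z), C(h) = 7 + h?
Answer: -29682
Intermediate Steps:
a(z) = 7 + z
(-17064 + a(-65)) - 12560 = (-17064 + (7 - 65)) - 12560 = (-17064 - 58) - 12560 = -17122 - 12560 = -29682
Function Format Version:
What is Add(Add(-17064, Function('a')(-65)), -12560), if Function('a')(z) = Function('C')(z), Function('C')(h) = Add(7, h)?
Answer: -29682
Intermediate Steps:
Function('a')(z) = Add(7, z)
Add(Add(-17064, Function('a')(-65)), -12560) = Add(Add(-17064, Add(7, -65)), -12560) = Add(Add(-17064, -58), -12560) = Add(-17122, -12560) = -29682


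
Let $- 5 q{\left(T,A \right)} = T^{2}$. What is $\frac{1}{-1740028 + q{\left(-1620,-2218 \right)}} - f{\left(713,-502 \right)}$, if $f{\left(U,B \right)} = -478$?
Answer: $\frac{1082626023}{2264908} \approx 478.0$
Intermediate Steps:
$q{\left(T,A \right)} = - \frac{T^{2}}{5}$
$\frac{1}{-1740028 + q{\left(-1620,-2218 \right)}} - f{\left(713,-502 \right)} = \frac{1}{-1740028 - \frac{\left(-1620\right)^{2}}{5}} - -478 = \frac{1}{-1740028 - 524880} + 478 = \frac{1}{-2264908} + 478 = - \frac{1}{2264908} + 478 = \frac{1082626023}{2264908}$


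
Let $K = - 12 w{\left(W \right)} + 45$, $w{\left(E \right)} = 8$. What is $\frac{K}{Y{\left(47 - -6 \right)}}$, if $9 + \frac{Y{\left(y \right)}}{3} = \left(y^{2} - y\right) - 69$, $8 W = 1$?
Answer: $- \frac{17}{2678} \approx -0.006348$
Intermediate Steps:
$W = \frac{1}{8}$ ($W = \frac{1}{8} \cdot 1 = \frac{1}{8} \approx 0.125$)
$K = -51$ ($K = \left(-12\right) 8 + 45 = -96 + 45 = -51$)
$Y{\left(y \right)} = -234 - 3 y + 3 y^{2}$ ($Y{\left(y \right)} = -27 + 3 \left(\left(y^{2} - y\right) - 69\right) = -27 + 3 \left(-69 + y^{2} - y\right) = -27 - \left(207 - 3 y^{2} + 3 y\right) = -234 - 3 y + 3 y^{2}$)
$\frac{K}{Y{\left(47 - -6 \right)}} = - \frac{51}{-234 - 3 \left(47 - -6\right) + 3 \left(47 - -6\right)^{2}} = - \frac{51}{-234 - 3 \left(47 + 6\right) + 3 \left(47 + 6\right)^{2}} = - \frac{51}{-234 - 159 + 3 \cdot 53^{2}} = - \frac{51}{-234 - 159 + 3 \cdot 2809} = - \frac{51}{-234 - 159 + 8427} = - \frac{51}{8034} = \left(-51\right) \frac{1}{8034} = - \frac{17}{2678}$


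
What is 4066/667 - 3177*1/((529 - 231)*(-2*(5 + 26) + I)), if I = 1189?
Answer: 59279599/9739534 ≈ 6.0865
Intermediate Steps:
4066/667 - 3177*1/((529 - 231)*(-2*(5 + 26) + I)) = 4066/667 - 3177*1/((529 - 231)*(-2*(5 + 26) + 1189)) = 4066*(1/667) - 3177*1/(298*(-2*31 + 1189)) = 4066/667 - 3177*1/(298*(-62 + 1189)) = 4066/667 - 3177/(1127*298) = 4066/667 - 3177/335846 = 59279599/9739534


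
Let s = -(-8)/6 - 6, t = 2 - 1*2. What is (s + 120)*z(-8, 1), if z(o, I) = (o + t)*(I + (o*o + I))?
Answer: -60896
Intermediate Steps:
t = 0 (t = 2 - 2 = 0)
s = -14/3 (s = -(-8)/6 - 6 = -4*(-⅓) - 6 = 4/3 - 6 = -14/3 ≈ -4.6667)
z(o, I) = o*(o² + 2*I) (z(o, I) = (o + 0)*(I + (o*o + I)) = o*(I + (o² + I)) = o*(I + (I + o²)) = o*(o² + 2*I))
(s + 120)*z(-8, 1) = (-14/3 + 120)*(-8*((-8)² + 2*1)) = 346*(-8*(64 + 2))/3 = 346*(-8*66)/3 = (346/3)*(-528) = -60896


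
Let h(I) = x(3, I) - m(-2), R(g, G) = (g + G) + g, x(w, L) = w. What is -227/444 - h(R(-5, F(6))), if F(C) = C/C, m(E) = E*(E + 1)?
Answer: -671/444 ≈ -1.5113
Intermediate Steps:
m(E) = E*(1 + E)
F(C) = 1
R(g, G) = G + 2*g (R(g, G) = (G + g) + g = G + 2*g)
h(I) = 1 (h(I) = 3 - (-2)*(1 - 2) = 3 - (-2)*(-1) = 3 - 1*2 = 3 - 2 = 1)
-227/444 - h(R(-5, F(6))) = -227/444 - 1*1 = -227*1/444 - 1 = -227/444 - 1 = -671/444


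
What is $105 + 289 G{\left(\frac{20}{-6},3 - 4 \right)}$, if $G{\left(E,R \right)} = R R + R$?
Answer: $105$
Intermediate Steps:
$G{\left(E,R \right)} = R + R^{2}$ ($G{\left(E,R \right)} = R^{2} + R = R + R^{2}$)
$105 + 289 G{\left(\frac{20}{-6},3 - 4 \right)} = 105 + 289 \left(3 - 4\right) \left(1 + \left(3 - 4\right)\right) = 105 + 289 \left(- (1 - 1)\right) = 105 + 289 \left(\left(-1\right) 0\right) = 105 + 289 \cdot 0 = 105 + 0 = 105$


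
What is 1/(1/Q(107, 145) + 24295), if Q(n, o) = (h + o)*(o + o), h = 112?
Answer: 74530/1810706351 ≈ 4.1161e-5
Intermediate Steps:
Q(n, o) = 2*o*(112 + o) (Q(n, o) = (112 + o)*(o + o) = (112 + o)*(2*o) = 2*o*(112 + o))
1/(1/Q(107, 145) + 24295) = 1/(1/(2*145*(112 + 145)) + 24295) = 1/(1/(2*145*257) + 24295) = 1/(1/74530 + 24295) = 1/(1810706351/74530) = 74530/1810706351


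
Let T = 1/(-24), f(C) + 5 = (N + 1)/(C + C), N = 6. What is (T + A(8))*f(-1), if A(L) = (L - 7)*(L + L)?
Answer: -6511/48 ≈ -135.65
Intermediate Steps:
A(L) = 2*L*(-7 + L) (A(L) = (-7 + L)*(2*L) = 2*L*(-7 + L))
f(C) = -5 + 7/(2*C) (f(C) = -5 + (6 + 1)/(C + C) = -5 + 7/((2*C)) = -5 + 7*(1/(2*C)) = -5 + 7/(2*C))
T = -1/24 ≈ -0.041667
(T + A(8))*f(-1) = (-1/24 + 2*8*(-7 + 8))*(-5 + (7/2)/(-1)) = (-1/24 + 2*8*1)*(-5 + (7/2)*(-1)) = (-1/24 + 16)*(-5 - 7/2) = (383/24)*(-17/2) = -6511/48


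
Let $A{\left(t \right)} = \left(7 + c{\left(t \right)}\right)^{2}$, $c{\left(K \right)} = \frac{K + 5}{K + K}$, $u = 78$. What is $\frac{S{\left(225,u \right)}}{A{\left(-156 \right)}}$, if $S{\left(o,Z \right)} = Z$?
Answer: $\frac{7592832}{5452225} \approx 1.3926$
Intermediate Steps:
$c{\left(K \right)} = \frac{5 + K}{2 K}$
$A{\left(t \right)} = \left(7 + \frac{5 + t}{2 t}\right)^{2}$
$\frac{S{\left(225,u \right)}}{A{\left(-156 \right)}} = \frac{78}{\frac{25}{4} \cdot \frac{1}{24336} \left(1 + 3 \left(-156\right)\right)^{2}} = \frac{78}{\frac{25}{4} \cdot \frac{1}{24336} \left(1 - 468\right)^{2}} = \frac{78}{\frac{25}{4} \cdot \frac{1}{24336} \left(-467\right)^{2}} = \frac{78}{\frac{25}{4} \cdot \frac{1}{24336} \cdot 218089} = \frac{78}{\frac{5452225}{97344}} = 78 \cdot \frac{97344}{5452225} = \frac{7592832}{5452225}$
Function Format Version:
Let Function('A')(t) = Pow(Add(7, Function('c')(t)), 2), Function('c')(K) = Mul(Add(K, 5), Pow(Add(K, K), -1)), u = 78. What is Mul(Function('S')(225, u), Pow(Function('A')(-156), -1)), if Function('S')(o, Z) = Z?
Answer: Rational(7592832, 5452225) ≈ 1.3926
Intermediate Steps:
Function('c')(K) = Mul(Rational(1, 2), Pow(K, -1), Add(5, K)) (Function('c')(K) = Mul(Add(5, K), Pow(Mul(2, K), -1)) = Mul(Add(5, K), Mul(Rational(1, 2), Pow(K, -1))) = Mul(Rational(1, 2), Pow(K, -1), Add(5, K)))
Function('A')(t) = Pow(Add(7, Mul(Rational(1, 2), Pow(t, -1), Add(5, t))), 2)
Mul(Function('S')(225, u), Pow(Function('A')(-156), -1)) = Mul(78, Pow(Mul(Rational(25, 4), Pow(-156, -2), Pow(Add(1, Mul(3, -156)), 2)), -1)) = Mul(78, Pow(Mul(Rational(25, 4), Rational(1, 24336), Pow(Add(1, -468), 2)), -1)) = Mul(78, Pow(Mul(Rational(25, 4), Rational(1, 24336), Pow(-467, 2)), -1)) = Mul(78, Pow(Mul(Rational(25, 4), Rational(1, 24336), 218089), -1)) = Mul(78, Pow(Rational(5452225, 97344), -1)) = Mul(78, Rational(97344, 5452225)) = Rational(7592832, 5452225)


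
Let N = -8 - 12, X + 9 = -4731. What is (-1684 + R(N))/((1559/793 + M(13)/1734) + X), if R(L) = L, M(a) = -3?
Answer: 260345072/723899217 ≈ 0.35964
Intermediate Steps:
X = -4740 (X = -9 - 4731 = -4740)
N = -20
(-1684 + R(N))/((1559/793 + M(13)/1734) + X) = (-1684 - 20)/((1559/793 - 3/1734) - 4740) = -1704/((1559*(1/793) - 3*1/1734) - 4740) = -1704/((1559/793 - 1/578) - 4740) = -1704/(900309/458354 - 4740) = -1704/(-2171697651/458354) = -1704*(-458354/2171697651) = 260345072/723899217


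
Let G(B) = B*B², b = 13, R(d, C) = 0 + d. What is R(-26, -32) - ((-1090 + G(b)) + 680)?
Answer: -1813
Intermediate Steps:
R(d, C) = d
G(B) = B³
R(-26, -32) - ((-1090 + G(b)) + 680) = -26 - ((-1090 + 13³) + 680) = -26 - ((-1090 + 2197) + 680) = -26 - (1107 + 680) = -26 - 1*1787 = -26 - 1787 = -1813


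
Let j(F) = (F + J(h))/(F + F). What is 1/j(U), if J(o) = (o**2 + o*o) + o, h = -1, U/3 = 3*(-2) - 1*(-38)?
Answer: 192/97 ≈ 1.9794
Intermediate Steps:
U = 96 (U = 3*(3*(-2) - 1*(-38)) = 3*(-6 + 38) = 3*32 = 96)
J(o) = o + 2*o**2 (J(o) = (o**2 + o**2) + o = 2*o**2 + o = o + 2*o**2)
j(F) = (1 + F)/(2*F) (j(F) = (F - (1 + 2*(-1)))/(F + F) = (F - (1 - 2))/((2*F)) = (F - 1*(-1))*(1/(2*F)) = (F + 1)*(1/(2*F)) = (1 + F)*(1/(2*F)) = (1 + F)/(2*F))
1/j(U) = 1/((1/2)*(1 + 96)/96) = 1/((1/2)*(1/96)*97) = 1/(97/192) = 192/97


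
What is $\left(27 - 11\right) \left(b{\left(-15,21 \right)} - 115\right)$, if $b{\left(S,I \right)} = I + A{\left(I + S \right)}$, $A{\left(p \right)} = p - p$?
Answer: $-1504$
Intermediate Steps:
$A{\left(p \right)} = 0$
$b{\left(S,I \right)} = I$ ($b{\left(S,I \right)} = I + 0 = I$)
$\left(27 - 11\right) \left(b{\left(-15,21 \right)} - 115\right) = \left(27 - 11\right) \left(21 - 115\right) = \left(27 - 11\right) \left(-94\right) = 16 \left(-94\right) = -1504$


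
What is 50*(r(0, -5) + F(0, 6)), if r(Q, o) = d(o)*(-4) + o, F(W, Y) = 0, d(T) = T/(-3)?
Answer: -1750/3 ≈ -583.33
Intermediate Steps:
d(T) = -T/3 (d(T) = T*(-⅓) = -T/3)
r(Q, o) = 7*o/3 (r(Q, o) = -o/3*(-4) + o = 4*o/3 + o = 7*o/3)
50*(r(0, -5) + F(0, 6)) = 50*((7/3)*(-5) + 0) = 50*(-35/3 + 0) = 50*(-35/3) = -1750/3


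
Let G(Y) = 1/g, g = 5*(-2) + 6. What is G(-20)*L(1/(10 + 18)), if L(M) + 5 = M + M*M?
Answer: 3891/3136 ≈ 1.2408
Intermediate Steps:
g = -4 (g = -10 + 6 = -4)
G(Y) = -¼ (G(Y) = 1/(-4) = -¼)
L(M) = -5 + M + M² (L(M) = -5 + (M + M*M) = -5 + (M + M²) = -5 + M + M²)
G(-20)*L(1/(10 + 18)) = -(-5 + 1/(10 + 18) + (1/(10 + 18))²)/4 = -(-5 + 1/28 + (1/28)²)/4 = -(-5 + 1/28 + 1/784)/4 = -¼*(-3891/784) = 3891/3136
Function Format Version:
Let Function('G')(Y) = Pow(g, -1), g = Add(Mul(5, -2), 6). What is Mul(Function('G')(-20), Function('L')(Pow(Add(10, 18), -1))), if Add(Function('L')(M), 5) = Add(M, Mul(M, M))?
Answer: Rational(3891, 3136) ≈ 1.2408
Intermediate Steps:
g = -4 (g = Add(-10, 6) = -4)
Function('G')(Y) = Rational(-1, 4) (Function('G')(Y) = Pow(-4, -1) = Rational(-1, 4))
Function('L')(M) = Add(-5, M, Pow(M, 2)) (Function('L')(M) = Add(-5, Add(M, Mul(M, M))) = Add(-5, Add(M, Pow(M, 2))) = Add(-5, M, Pow(M, 2)))
Mul(Function('G')(-20), Function('L')(Pow(Add(10, 18), -1))) = Mul(Rational(-1, 4), Add(-5, Pow(Add(10, 18), -1), Pow(Pow(Add(10, 18), -1), 2))) = Mul(Rational(-1, 4), Add(-5, Pow(28, -1), Pow(Pow(28, -1), 2))) = Mul(Rational(-1, 4), Add(-5, Rational(1, 28), Pow(Rational(1, 28), 2))) = Mul(Rational(-1, 4), Add(-5, Rational(1, 28), Rational(1, 784))) = Mul(Rational(-1, 4), Rational(-3891, 784)) = Rational(3891, 3136)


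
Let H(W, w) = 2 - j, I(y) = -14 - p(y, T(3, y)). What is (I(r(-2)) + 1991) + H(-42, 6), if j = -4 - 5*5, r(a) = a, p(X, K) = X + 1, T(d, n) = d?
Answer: 2009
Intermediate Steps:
p(X, K) = 1 + X
I(y) = -15 - y (I(y) = -14 - (1 + y) = -14 + (-1 - y) = -15 - y)
j = -29 (j = -4 - 25 = -29)
H(W, w) = 31 (H(W, w) = 2 - 1*(-29) = 2 + 29 = 31)
(I(r(-2)) + 1991) + H(-42, 6) = ((-15 - 1*(-2)) + 1991) + 31 = ((-15 + 2) + 1991) + 31 = (-13 + 1991) + 31 = 1978 + 31 = 2009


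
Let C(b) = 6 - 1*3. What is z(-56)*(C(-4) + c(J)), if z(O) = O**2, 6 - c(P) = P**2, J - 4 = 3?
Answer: -125440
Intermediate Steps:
J = 7 (J = 4 + 3 = 7)
C(b) = 3 (C(b) = 6 - 3 = 3)
c(P) = 6 - P**2
z(-56)*(C(-4) + c(J)) = (-56)**2*(3 + (6 - 1*7**2)) = 3136*(3 + (6 - 1*49)) = 3136*(3 + (6 - 49)) = 3136*(3 - 43) = 3136*(-40) = -125440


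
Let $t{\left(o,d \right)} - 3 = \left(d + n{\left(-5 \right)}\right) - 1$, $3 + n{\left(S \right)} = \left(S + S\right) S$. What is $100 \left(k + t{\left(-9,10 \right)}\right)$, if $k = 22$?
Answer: $8100$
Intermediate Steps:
$n{\left(S \right)} = -3 + 2 S^{2}$ ($n{\left(S \right)} = -3 + \left(S + S\right) S = -3 + 2 S S = -3 + 2 S^{2}$)
$t{\left(o,d \right)} = 49 + d$ ($t{\left(o,d \right)} = 3 - \left(-46 - d\right) = 3 + \left(\left(d + \left(-3 + 2 \cdot 25\right)\right) - 1\right) = 3 + \left(\left(d + \left(-3 + 50\right)\right) - 1\right) = 3 + \left(\left(d + 47\right) - 1\right) = 3 + \left(\left(47 + d\right) - 1\right) = 3 + \left(46 + d\right) = 49 + d$)
$100 \left(k + t{\left(-9,10 \right)}\right) = 100 \left(22 + \left(49 + 10\right)\right) = 100 \left(22 + 59\right) = 100 \cdot 81 = 8100$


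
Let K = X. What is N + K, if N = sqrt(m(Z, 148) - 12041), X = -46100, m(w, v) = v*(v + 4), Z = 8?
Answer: -46100 + sqrt(10455) ≈ -45998.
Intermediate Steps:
m(w, v) = v*(4 + v)
K = -46100
N = sqrt(10455) (N = sqrt(148*(4 + 148) - 12041) = sqrt(148*152 - 12041) = sqrt(22496 - 12041) = sqrt(10455) ≈ 102.25)
N + K = sqrt(10455) - 46100 = -46100 + sqrt(10455)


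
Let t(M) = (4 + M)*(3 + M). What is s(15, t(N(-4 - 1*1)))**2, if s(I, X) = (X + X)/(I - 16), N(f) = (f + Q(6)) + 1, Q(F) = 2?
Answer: 16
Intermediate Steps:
N(f) = 3 + f (N(f) = (f + 2) + 1 = (2 + f) + 1 = 3 + f)
t(M) = (3 + M)*(4 + M)
s(I, X) = 2*X/(-16 + I) (s(I, X) = (2*X)/(-16 + I) = 2*X/(-16 + I))
s(15, t(N(-4 - 1*1)))**2 = (2*(12 + (3 + (-4 - 1*1))**2 + 7*(3 + (-4 - 1*1)))/(-16 + 15))**2 = (2*(12 + (3 + (-4 - 1))**2 + 7*(3 + (-4 - 1)))/(-1))**2 = (2*(12 + (3 - 5)**2 + 7*(3 - 5))*(-1))**2 = (2*(12 + (-2)**2 + 7*(-2))*(-1))**2 = (2*(12 + 4 - 14)*(-1))**2 = (2*2*(-1))**2 = (-4)**2 = 16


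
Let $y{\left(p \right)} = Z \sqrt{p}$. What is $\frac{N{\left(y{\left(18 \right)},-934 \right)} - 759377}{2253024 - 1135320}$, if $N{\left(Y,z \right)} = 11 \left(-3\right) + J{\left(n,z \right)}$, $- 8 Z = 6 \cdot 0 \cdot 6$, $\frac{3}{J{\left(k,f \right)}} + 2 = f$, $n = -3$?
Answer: $- \frac{236935921}{348723648} \approx -0.67944$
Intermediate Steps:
$J{\left(k,f \right)} = \frac{3}{-2 + f}$
$Z = 0$ ($Z = - \frac{6 \cdot 0 \cdot 6}{8} = - \frac{0 \cdot 6}{8} = \left(- \frac{1}{8}\right) 0 = 0$)
$y{\left(p \right)} = 0$ ($y{\left(p \right)} = 0 \sqrt{p} = 0$)
$N{\left(Y,z \right)} = -33 + \frac{3}{-2 + z}$ ($N{\left(Y,z \right)} = 11 \left(-3\right) + \frac{3}{-2 + z} = -33 + \frac{3}{-2 + z}$)
$\frac{N{\left(y{\left(18 \right)},-934 \right)} - 759377}{2253024 - 1135320} = \frac{\frac{3 \left(23 - -10274\right)}{-2 - 934} - 759377}{2253024 - 1135320} = \frac{\frac{3 \left(23 + 10274\right)}{-936} - 759377}{1117704} = \left(3 \left(- \frac{1}{936}\right) 10297 - 759377\right) \frac{1}{1117704} = \left(- \frac{10297}{312} - 759377\right) \frac{1}{1117704} = \left(- \frac{236935921}{312}\right) \frac{1}{1117704} = - \frac{236935921}{348723648}$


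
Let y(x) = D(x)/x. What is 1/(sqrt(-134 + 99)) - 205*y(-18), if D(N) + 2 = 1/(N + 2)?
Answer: -2255/96 - I*sqrt(35)/35 ≈ -23.49 - 0.16903*I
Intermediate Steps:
D(N) = -2 + 1/(2 + N) (D(N) = -2 + 1/(N + 2) = -2 + 1/(2 + N))
y(x) = (-3 - 2*x)/(x*(2 + x)) (y(x) = ((-3 - 2*x)/(2 + x))/x = (-3 - 2*x)/(x*(2 + x)))
1/(sqrt(-134 + 99)) - 205*y(-18) = 1/(sqrt(-134 + 99)) - 205*(-3 - 2*(-18))/((-18)*(2 - 18)) = 1/(sqrt(-35)) - (-205)*(-3 + 36)/(18*(-16)) = 1/(I*sqrt(35)) - (-205)*(-1)*33/(18*16) = -I*sqrt(35)/35 - 205*11/96 = -I*sqrt(35)/35 - 2255/96 = -2255/96 - I*sqrt(35)/35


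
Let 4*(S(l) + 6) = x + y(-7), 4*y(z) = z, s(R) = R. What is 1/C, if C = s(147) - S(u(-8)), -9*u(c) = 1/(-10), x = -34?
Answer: 16/2591 ≈ 0.0061752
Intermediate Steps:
u(c) = 1/90 (u(c) = -⅑/(-10) = -⅑*(-⅒) = 1/90)
y(z) = z/4
S(l) = -239/16 (S(l) = -6 + (-34 + (¼)*(-7))/4 = -6 + (-34 - 7/4)/4 = -6 + (¼)*(-143/4) = -6 - 143/16 = -239/16)
C = 2591/16 (C = 147 - 1*(-239/16) = 147 + 239/16 = 2591/16 ≈ 161.94)
1/C = 1/(2591/16) = 16/2591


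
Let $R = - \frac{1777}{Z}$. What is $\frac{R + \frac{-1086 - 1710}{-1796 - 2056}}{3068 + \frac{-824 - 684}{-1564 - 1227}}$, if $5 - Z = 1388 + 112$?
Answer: $\frac{320529604}{513745353615} \approx 0.00062391$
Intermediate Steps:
$Z = -1495$ ($Z = 5 - \left(1388 + 112\right) = 5 - 1500 = -1495$)
$R = \frac{1777}{1495}$ ($R = - \frac{1777}{-1495} = \left(-1777\right) \left(- \frac{1}{1495}\right) = \frac{1777}{1495} \approx 1.1886$)
$\frac{R + \frac{-1086 - 1710}{-1796 - 2056}}{3068 + \frac{-824 - 684}{-1564 - 1227}} = \frac{\frac{1777}{1495} + \frac{-1086 - 1710}{-1796 - 2056}}{3068 + \frac{-824 - 684}{-1564 - 1227}} = \frac{\frac{1777}{1495} - \frac{2796}{-3852}}{3068 - \frac{1508}{-2791}} = \frac{\frac{1777}{1495} - - \frac{233}{321}}{3068 - - \frac{1508}{2791}} = \frac{\frac{1777}{1495} + \frac{233}{321}}{3068 + \frac{1508}{2791}} = \frac{918752}{479895 \cdot \frac{8564296}{2791}} = \frac{918752}{479895} \cdot \frac{2791}{8564296} = \frac{320529604}{513745353615}$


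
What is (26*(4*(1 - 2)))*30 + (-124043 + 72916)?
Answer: -54247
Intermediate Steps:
(26*(4*(1 - 2)))*30 + (-124043 + 72916) = (26*(4*(-1)))*30 - 51127 = (26*(-4))*30 - 51127 = -104*30 - 51127 = -3120 - 51127 = -54247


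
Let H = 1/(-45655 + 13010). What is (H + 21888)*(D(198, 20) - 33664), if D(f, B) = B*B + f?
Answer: -23626773275094/32645 ≈ -7.2375e+8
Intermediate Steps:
D(f, B) = f + B**2 (D(f, B) = B**2 + f = f + B**2)
H = -1/32645 (H = 1/(-32645) = -1/32645 ≈ -3.0633e-5)
(H + 21888)*(D(198, 20) - 33664) = (-1/32645 + 21888)*((198 + 20**2) - 33664) = 714533759*((198 + 400) - 33664)/32645 = 714533759*(598 - 33664)/32645 = (714533759/32645)*(-33066) = -23626773275094/32645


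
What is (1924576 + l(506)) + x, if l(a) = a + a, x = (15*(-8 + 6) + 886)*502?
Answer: 2355300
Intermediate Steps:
x = 429712 (x = (15*(-2) + 886)*502 = (-30 + 886)*502 = 856*502 = 429712)
l(a) = 2*a
(1924576 + l(506)) + x = (1924576 + 2*506) + 429712 = (1924576 + 1012) + 429712 = 1925588 + 429712 = 2355300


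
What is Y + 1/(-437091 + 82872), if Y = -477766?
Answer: -169233794755/354219 ≈ -4.7777e+5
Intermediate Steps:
Y + 1/(-437091 + 82872) = -477766 + 1/(-437091 + 82872) = -477766 + 1/(-354219) = -477766 - 1/354219 = -169233794755/354219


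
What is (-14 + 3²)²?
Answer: 25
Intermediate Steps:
(-14 + 3²)² = (-14 + 9)² = (-5)² = 25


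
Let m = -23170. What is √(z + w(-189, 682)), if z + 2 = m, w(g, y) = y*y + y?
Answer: √442634 ≈ 665.31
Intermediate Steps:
w(g, y) = y + y² (w(g, y) = y² + y = y + y²)
z = -23172 (z = -2 - 23170 = -23172)
√(z + w(-189, 682)) = √(-23172 + 682*(1 + 682)) = √(-23172 + 682*683) = √(-23172 + 465806) = √442634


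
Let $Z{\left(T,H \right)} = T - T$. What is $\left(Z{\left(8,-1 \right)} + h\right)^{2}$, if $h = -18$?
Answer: $324$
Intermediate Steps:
$Z{\left(T,H \right)} = 0$
$\left(Z{\left(8,-1 \right)} + h\right)^{2} = \left(0 - 18\right)^{2} = \left(-18\right)^{2} = 324$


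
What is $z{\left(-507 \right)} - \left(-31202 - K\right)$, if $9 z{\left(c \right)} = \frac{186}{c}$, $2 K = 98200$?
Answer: $\frac{122139280}{1521} \approx 80302.0$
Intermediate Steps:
$K = 49100$ ($K = \frac{1}{2} \cdot 98200 = 49100$)
$z{\left(c \right)} = \frac{62}{3 c}$ ($z{\left(c \right)} = \frac{186 \frac{1}{c}}{9} = \frac{62}{3 c}$)
$z{\left(-507 \right)} - \left(-31202 - K\right) = \frac{62}{3 \left(-507\right)} - \left(-31202 - 49100\right) = \frac{62}{3} \left(- \frac{1}{507}\right) - \left(-31202 - 49100\right) = - \frac{62}{1521} - -80302 = - \frac{62}{1521} + 80302 = \frac{122139280}{1521}$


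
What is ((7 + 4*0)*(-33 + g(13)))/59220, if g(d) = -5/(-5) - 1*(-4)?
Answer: -7/2115 ≈ -0.0033097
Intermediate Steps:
g(d) = 5 (g(d) = -5*(-1/5) + 4 = 1 + 4 = 5)
((7 + 4*0)*(-33 + g(13)))/59220 = ((7 + 4*0)*(-33 + 5))/59220 = ((7 + 0)*(-28))*(1/59220) = (7*(-28))*(1/59220) = -196*1/59220 = -7/2115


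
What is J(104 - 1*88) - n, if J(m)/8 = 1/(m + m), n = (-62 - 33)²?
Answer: -36099/4 ≈ -9024.8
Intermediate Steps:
n = 9025 (n = (-95)² = 9025)
J(m) = 4/m (J(m) = 8/(m + m) = 8/((2*m)) = 8*(1/(2*m)) = 4/m)
J(104 - 1*88) - n = 4/(104 - 1*88) - 1*9025 = 4/(104 - 88) - 9025 = 4/16 - 9025 = 4*(1/16) - 9025 = ¼ - 9025 = -36099/4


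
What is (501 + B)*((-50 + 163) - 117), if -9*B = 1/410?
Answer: -3697378/1845 ≈ -2004.0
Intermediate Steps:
B = -1/3690 (B = -1/9/410 = -1/9*1/410 = -1/3690 ≈ -0.00027100)
(501 + B)*((-50 + 163) - 117) = (501 - 1/3690)*((-50 + 163) - 117) = 1848689*(113 - 117)/3690 = (1848689/3690)*(-4) = -3697378/1845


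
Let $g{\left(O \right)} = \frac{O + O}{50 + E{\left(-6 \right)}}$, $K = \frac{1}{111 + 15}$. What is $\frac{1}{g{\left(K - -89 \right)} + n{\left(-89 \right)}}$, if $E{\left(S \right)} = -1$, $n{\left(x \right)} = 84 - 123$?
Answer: $- \frac{3087}{109178} \approx -0.028275$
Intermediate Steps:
$n{\left(x \right)} = -39$
$K = \frac{1}{126} \approx 0.0079365$
$g{\left(O \right)} = \frac{2 O}{49}$ ($g{\left(O \right)} = \frac{O + O}{50 - 1} = \frac{2 O}{49}$)
$\frac{1}{g{\left(K - -89 \right)} + n{\left(-89 \right)}} = \frac{1}{\frac{2 \left(\frac{1}{126} - -89\right)}{49} - 39} = \frac{1}{\frac{2 \left(\frac{1}{126} + 89\right)}{49} - 39} = \frac{1}{\frac{2}{49} \cdot \frac{11215}{126} - 39} = \frac{1}{\frac{11215}{3087} - 39} = \frac{1}{- \frac{109178}{3087}} = - \frac{3087}{109178}$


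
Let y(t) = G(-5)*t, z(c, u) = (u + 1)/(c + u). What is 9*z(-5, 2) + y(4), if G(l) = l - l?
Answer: -9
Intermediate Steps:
z(c, u) = (1 + u)/(c + u)
G(l) = 0
y(t) = 0 (y(t) = 0*t = 0)
9*z(-5, 2) + y(4) = 9*((1 + 2)/(-5 + 2)) + 0 = 9*(3/(-3)) + 0 = 9*(-1/3*3) + 0 = 9*(-1) + 0 = -9 + 0 = -9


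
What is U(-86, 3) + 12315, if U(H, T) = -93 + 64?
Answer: 12286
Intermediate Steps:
U(H, T) = -29
U(-86, 3) + 12315 = -29 + 12315 = 12286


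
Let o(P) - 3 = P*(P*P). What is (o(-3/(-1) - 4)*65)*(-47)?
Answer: -6110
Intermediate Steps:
o(P) = 3 + P³ (o(P) = 3 + P*(P*P) = 3 + P*P² = 3 + P³)
(o(-3/(-1) - 4)*65)*(-47) = ((3 + (-3/(-1) - 4)³)*65)*(-47) = ((3 + (-3*(-1) - 4)³)*65)*(-47) = ((3 + (3 - 4)³)*65)*(-47) = ((3 + (-1)³)*65)*(-47) = ((3 - 1)*65)*(-47) = (2*65)*(-47) = 130*(-47) = -6110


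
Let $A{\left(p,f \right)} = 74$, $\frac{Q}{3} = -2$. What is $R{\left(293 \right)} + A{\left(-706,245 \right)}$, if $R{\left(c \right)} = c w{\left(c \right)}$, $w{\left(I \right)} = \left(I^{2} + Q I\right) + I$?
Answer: $24724586$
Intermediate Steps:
$Q = -6$ ($Q = 3 \left(-2\right) = -6$)
$w{\left(I \right)} = I^{2} - 5 I$ ($w{\left(I \right)} = \left(I^{2} - 6 I\right) + I = I^{2} - 5 I$)
$R{\left(c \right)} = c^{2} \left(-5 + c\right)$ ($R{\left(c \right)} = c c \left(-5 + c\right) = c^{2} \left(-5 + c\right)$)
$R{\left(293 \right)} + A{\left(-706,245 \right)} = 293^{2} \left(-5 + 293\right) + 74 = 85849 \cdot 288 + 74 = 24724512 + 74 = 24724586$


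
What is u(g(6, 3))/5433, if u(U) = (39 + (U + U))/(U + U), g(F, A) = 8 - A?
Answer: 49/54330 ≈ 0.00090190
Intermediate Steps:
u(U) = (39 + 2*U)/(2*U) (u(U) = (39 + 2*U)/((2*U)) = (39 + 2*U)*(1/(2*U)) = (39 + 2*U)/(2*U))
u(g(6, 3))/5433 = ((39/2 + (8 - 1*3))/(8 - 1*3))/5433 = ((39/2 + (8 - 3))/(8 - 3))*(1/5433) = ((39/2 + 5)/5)*(1/5433) = ((⅕)*(49/2))*(1/5433) = (49/10)*(1/5433) = 49/54330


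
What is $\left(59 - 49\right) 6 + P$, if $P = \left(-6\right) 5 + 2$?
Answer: $32$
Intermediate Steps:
$P = -28$ ($P = -30 + 2 = -28$)
$\left(59 - 49\right) 6 + P = \left(59 - 49\right) 6 - 28 = 10 \cdot 6 - 28 = 60 - 28 = 32$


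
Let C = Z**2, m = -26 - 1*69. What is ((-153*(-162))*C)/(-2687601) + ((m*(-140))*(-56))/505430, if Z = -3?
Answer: -70482450554/45279805781 ≈ -1.5566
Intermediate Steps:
m = -95 (m = -26 - 69 = -95)
C = 9 (C = (-3)**2 = 9)
((-153*(-162))*C)/(-2687601) + ((m*(-140))*(-56))/505430 = (-153*(-162)*9)/(-2687601) + (-95*(-140)*(-56))/505430 = (24786*9)*(-1/2687601) + (13300*(-56))*(1/505430) = 223074*(-1/2687601) - 744800*1/505430 = -74358/895867 - 74480/50543 = -70482450554/45279805781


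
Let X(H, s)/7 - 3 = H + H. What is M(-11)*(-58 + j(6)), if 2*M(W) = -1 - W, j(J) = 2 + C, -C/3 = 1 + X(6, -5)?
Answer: -1870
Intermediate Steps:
X(H, s) = 21 + 14*H (X(H, s) = 21 + 7*(H + H) = 21 + 7*(2*H) = 21 + 14*H)
C = -318 (C = -3*(1 + (21 + 14*6)) = -3*(1 + (21 + 84)) = -3*(1 + 105) = -3*106 = -318)
j(J) = -316 (j(J) = 2 - 318 = -316)
M(W) = -½ - W/2 (M(W) = (-1 - W)/2 = -½ - W/2)
M(-11)*(-58 + j(6)) = (-½ - ½*(-11))*(-58 - 316) = (-½ + 11/2)*(-374) = 5*(-374) = -1870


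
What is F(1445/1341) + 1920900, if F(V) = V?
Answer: 2575928345/1341 ≈ 1.9209e+6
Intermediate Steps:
F(1445/1341) + 1920900 = 1445/1341 + 1920900 = 2575928345/1341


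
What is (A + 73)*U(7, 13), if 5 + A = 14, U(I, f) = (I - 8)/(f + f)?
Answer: -41/13 ≈ -3.1538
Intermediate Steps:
U(I, f) = (-8 + I)/(2*f) (U(I, f) = (-8 + I)/((2*f)) = (-8 + I)*(1/(2*f)) = (-8 + I)/(2*f))
A = 9 (A = -5 + 14 = 9)
(A + 73)*U(7, 13) = (9 + 73)*((1/2)*(-8 + 7)/13) = 82*((1/2)*(1/13)*(-1)) = 82*(-1/26) = -41/13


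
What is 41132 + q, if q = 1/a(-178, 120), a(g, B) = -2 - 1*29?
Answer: 1275091/31 ≈ 41132.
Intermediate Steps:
a(g, B) = -31 (a(g, B) = -2 - 29 = -31)
q = -1/31 (q = 1/(-31) = -1/31 ≈ -0.032258)
41132 + q = 41132 - 1/31 = 1275091/31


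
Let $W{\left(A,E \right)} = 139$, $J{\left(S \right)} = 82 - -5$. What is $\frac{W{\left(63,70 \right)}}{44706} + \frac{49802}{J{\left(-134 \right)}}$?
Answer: $\frac{742153435}{1296474} \approx 572.44$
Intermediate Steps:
$J{\left(S \right)} = 87$ ($J{\left(S \right)} = 82 + 5 = 87$)
$\frac{W{\left(63,70 \right)}}{44706} + \frac{49802}{J{\left(-134 \right)}} = \frac{139}{44706} + \frac{49802}{87} = \frac{742153435}{1296474}$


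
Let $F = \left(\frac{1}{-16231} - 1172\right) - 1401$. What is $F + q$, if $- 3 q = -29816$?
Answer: $\frac{358656404}{48693} \approx 7365.7$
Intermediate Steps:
$q = \frac{29816}{3}$ ($q = \left(- \frac{1}{3}\right) \left(-29816\right) = \frac{29816}{3} \approx 9938.7$)
$F = - \frac{41762364}{16231}$ ($F = \left(- \frac{1}{16231} - 1172\right) - 1401 = - \frac{19022733}{16231} - 1401 = - \frac{41762364}{16231} \approx -2573.0$)
$F + q = - \frac{41762364}{16231} + \frac{29816}{3} = \frac{358656404}{48693}$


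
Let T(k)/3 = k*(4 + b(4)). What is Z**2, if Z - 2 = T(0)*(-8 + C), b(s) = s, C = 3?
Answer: 4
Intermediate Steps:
T(k) = 24*k (T(k) = 3*(k*(4 + 4)) = 3*(k*8) = 3*(8*k) = 24*k)
Z = 2 (Z = 2 + (24*0)*(-8 + 3) = 2 + 0*(-5) = 2 + 0 = 2)
Z**2 = 2**2 = 4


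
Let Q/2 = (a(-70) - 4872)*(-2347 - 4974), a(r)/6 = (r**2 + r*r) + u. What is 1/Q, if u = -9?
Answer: -1/788823108 ≈ -1.2677e-9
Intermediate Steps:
a(r) = -54 + 12*r**2 (a(r) = 6*((r**2 + r*r) - 9) = 6*((r**2 + r**2) - 9) = 6*(2*r**2 - 9) = 6*(-9 + 2*r**2) = -54 + 12*r**2)
Q = -788823108 (Q = 2*(((-54 + 12*(-70)**2) - 4872)*(-2347 - 4974)) = 2*(((-54 + 12*4900) - 4872)*(-7321)) = 2*(((-54 + 58800) - 4872)*(-7321)) = 2*((58746 - 4872)*(-7321)) = 2*(53874*(-7321)) = 2*(-394411554) = -788823108)
1/Q = 1/(-788823108) = -1/788823108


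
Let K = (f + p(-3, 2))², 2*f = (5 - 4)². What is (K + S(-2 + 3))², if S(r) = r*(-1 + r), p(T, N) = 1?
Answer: 81/16 ≈ 5.0625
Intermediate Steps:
f = ½ (f = (5 - 4)²/2 = (½)*1² = (½)*1 = ½ ≈ 0.50000)
K = 9/4 (K = (½ + 1)² = (3/2)² = 9/4 ≈ 2.2500)
(K + S(-2 + 3))² = (9/4 + (-2 + 3)*(-1 + (-2 + 3)))² = (9/4 + 1*(-1 + 1))² = (9/4 + 1*0)² = (9/4 + 0)² = (9/4)² = 81/16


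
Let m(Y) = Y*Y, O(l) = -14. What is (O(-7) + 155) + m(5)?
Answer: 166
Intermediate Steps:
m(Y) = Y**2
(O(-7) + 155) + m(5) = (-14 + 155) + 5**2 = 141 + 25 = 166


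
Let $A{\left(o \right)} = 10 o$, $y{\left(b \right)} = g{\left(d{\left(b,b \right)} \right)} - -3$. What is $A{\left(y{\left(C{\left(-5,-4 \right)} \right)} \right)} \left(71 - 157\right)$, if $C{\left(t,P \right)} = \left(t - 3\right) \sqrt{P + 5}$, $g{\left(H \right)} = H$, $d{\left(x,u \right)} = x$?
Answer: $4300$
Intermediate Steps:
$C{\left(t,P \right)} = \sqrt{5 + P} \left(-3 + t\right)$ ($C{\left(t,P \right)} = \left(-3 + t\right) \sqrt{5 + P} = \sqrt{5 + P} \left(-3 + t\right)$)
$y{\left(b \right)} = 3 + b$ ($y{\left(b \right)} = b - -3 = b + 3 = 3 + b$)
$A{\left(y{\left(C{\left(-5,-4 \right)} \right)} \right)} \left(71 - 157\right) = 10 \left(3 + \sqrt{5 - 4} \left(-3 - 5\right)\right) \left(71 - 157\right) = 10 \left(3 + \sqrt{1} \left(-8\right)\right) \left(-86\right) = 10 \left(3 + 1 \left(-8\right)\right) \left(-86\right) = 10 \left(3 - 8\right) \left(-86\right) = 10 \left(-5\right) \left(-86\right) = \left(-50\right) \left(-86\right) = 4300$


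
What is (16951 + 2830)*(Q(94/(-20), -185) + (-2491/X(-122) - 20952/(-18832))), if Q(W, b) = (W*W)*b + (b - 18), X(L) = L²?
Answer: -3715442361443053/43796170 ≈ -8.4835e+7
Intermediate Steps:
Q(W, b) = -18 + b + b*W² (Q(W, b) = W²*b + (-18 + b) = b*W² + (-18 + b) = -18 + b + b*W²)
(16951 + 2830)*(Q(94/(-20), -185) + (-2491/X(-122) - 20952/(-18832))) = (16951 + 2830)*((-18 - 185 - 185*(94/(-20))²) + (-2491/((-122)²) - 20952/(-18832))) = 19781*((-18 - 185 - 185*(94*(-1/20))²) + (-2491/14884 - 20952*(-1/18832))) = 19781*((-18 - 185 - 185*(-47/10)²) + (-2491*1/14884 + 2619/2354)) = 19781*((-18 - 185 - 185*2209/100) + (-2491/14884 + 2619/2354)) = 19781*((-18 - 185 - 81733/20) + 16558691/17518468) = 19781*(-85793/20 + 16558691/17518468) = 19781*(-187828843913/43796170) = -3715442361443053/43796170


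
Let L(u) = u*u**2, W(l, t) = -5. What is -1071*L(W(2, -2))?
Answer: 133875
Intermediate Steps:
L(u) = u**3
-1071*L(W(2, -2)) = -1071*(-5)**3 = -1071*(-125) = 133875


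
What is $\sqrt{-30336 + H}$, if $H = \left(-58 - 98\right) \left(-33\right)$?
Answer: $2 i \sqrt{6297} \approx 158.71 i$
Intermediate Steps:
$H = 5148$ ($H = \left(-156\right) \left(-33\right) = 5148$)
$\sqrt{-30336 + H} = \sqrt{-30336 + 5148} = \sqrt{-25188} = 2 i \sqrt{6297}$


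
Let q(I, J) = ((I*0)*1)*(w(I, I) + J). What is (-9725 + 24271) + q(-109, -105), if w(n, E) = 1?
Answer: 14546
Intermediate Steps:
q(I, J) = 0 (q(I, J) = ((I*0)*1)*(1 + J) = (0*1)*(1 + J) = 0*(1 + J) = 0)
(-9725 + 24271) + q(-109, -105) = (-9725 + 24271) + 0 = 14546 + 0 = 14546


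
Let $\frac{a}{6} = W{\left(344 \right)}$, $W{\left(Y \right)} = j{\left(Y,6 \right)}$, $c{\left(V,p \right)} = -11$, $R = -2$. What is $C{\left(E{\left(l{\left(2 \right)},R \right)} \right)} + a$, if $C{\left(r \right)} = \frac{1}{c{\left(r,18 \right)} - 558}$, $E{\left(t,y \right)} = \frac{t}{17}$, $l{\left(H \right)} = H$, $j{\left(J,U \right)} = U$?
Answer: $\frac{20483}{569} \approx 35.998$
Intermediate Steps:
$E{\left(t,y \right)} = \frac{t}{17}$ ($E{\left(t,y \right)} = t \frac{1}{17} = \frac{t}{17}$)
$W{\left(Y \right)} = 6$
$a = 36$ ($a = 6 \cdot 6 = 36$)
$C{\left(r \right)} = - \frac{1}{569}$ ($C{\left(r \right)} = \frac{1}{-11 - 558} = \frac{1}{-569} = - \frac{1}{569}$)
$C{\left(E{\left(l{\left(2 \right)},R \right)} \right)} + a = - \frac{1}{569} + 36 = \frac{20483}{569}$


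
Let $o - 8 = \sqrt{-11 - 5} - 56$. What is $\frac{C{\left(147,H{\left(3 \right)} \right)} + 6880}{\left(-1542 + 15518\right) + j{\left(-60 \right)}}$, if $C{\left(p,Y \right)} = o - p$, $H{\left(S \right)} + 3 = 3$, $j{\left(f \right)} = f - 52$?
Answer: $\frac{6685}{13864} + \frac{i}{3466} \approx 0.48218 + 0.00028852 i$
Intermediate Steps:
$j{\left(f \right)} = -52 + f$
$o = -48 + 4 i$ ($o = 8 + \left(\sqrt{-11 - 5} - 56\right) = 8 - \left(56 - \sqrt{-16}\right) = 8 - \left(56 - 4 i\right) = -48 + 4 i \approx -48.0 + 4.0 i$)
$H{\left(S \right)} = 0$ ($H{\left(S \right)} = -3 + 3 = 0$)
$C{\left(p,Y \right)} = -48 - p + 4 i$ ($C{\left(p,Y \right)} = \left(-48 + 4 i\right) - p = -48 - p + 4 i$)
$\frac{C{\left(147,H{\left(3 \right)} \right)} + 6880}{\left(-1542 + 15518\right) + j{\left(-60 \right)}} = \frac{\left(-48 - 147 + 4 i\right) + 6880}{\left(-1542 + 15518\right) - 112} = \frac{\left(-48 - 147 + 4 i\right) + 6880}{13976 - 112} = \frac{\left(-195 + 4 i\right) + 6880}{13864} = \left(6685 + 4 i\right) \frac{1}{13864} = \frac{6685}{13864} + \frac{i}{3466}$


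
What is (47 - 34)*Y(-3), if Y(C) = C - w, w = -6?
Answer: 39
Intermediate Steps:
Y(C) = 6 + C (Y(C) = C - 1*(-6) = C + 6 = 6 + C)
(47 - 34)*Y(-3) = (47 - 34)*(6 - 3) = 13*3 = 39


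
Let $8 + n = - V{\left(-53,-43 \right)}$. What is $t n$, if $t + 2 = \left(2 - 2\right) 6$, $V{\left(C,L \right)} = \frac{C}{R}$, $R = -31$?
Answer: $\frac{602}{31} \approx 19.419$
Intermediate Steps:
$V{\left(C,L \right)} = - \frac{C}{31}$ ($V{\left(C,L \right)} = \frac{C}{-31} = C \left(- \frac{1}{31}\right) = - \frac{C}{31}$)
$t = -2$ ($t = -2 + \left(2 - 2\right) 6 = -2 + 0 \cdot 6 = -2 + 0 = -2$)
$n = - \frac{301}{31}$ ($n = -8 - \left(- \frac{1}{31}\right) \left(-53\right) = -8 - \frac{53}{31} = - \frac{301}{31} \approx -9.7097$)
$t n = \left(-2\right) \left(- \frac{301}{31}\right) = \frac{602}{31}$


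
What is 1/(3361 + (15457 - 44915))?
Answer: -1/26097 ≈ -3.8319e-5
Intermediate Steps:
1/(3361 + (15457 - 44915)) = 1/(3361 - 29458) = 1/(-26097) = -1/26097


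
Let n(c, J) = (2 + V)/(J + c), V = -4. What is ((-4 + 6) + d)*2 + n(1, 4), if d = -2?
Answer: -⅖ ≈ -0.40000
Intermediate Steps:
n(c, J) = -2/(J + c) (n(c, J) = (2 - 4)/(J + c) = -2/(J + c))
((-4 + 6) + d)*2 + n(1, 4) = ((-4 + 6) - 2)*2 - 2/(4 + 1) = (2 - 2)*2 - 2/5 = 0*2 - 2*⅕ = 0 - ⅖ = -⅖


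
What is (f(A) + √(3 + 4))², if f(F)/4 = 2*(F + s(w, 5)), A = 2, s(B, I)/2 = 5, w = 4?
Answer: (96 + √7)² ≈ 9731.0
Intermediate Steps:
s(B, I) = 10 (s(B, I) = 2*5 = 10)
f(F) = 80 + 8*F (f(F) = 4*(2*(F + 10)) = 4*(2*(10 + F)) = 4*(20 + 2*F) = 80 + 8*F)
(f(A) + √(3 + 4))² = ((80 + 8*2) + √(3 + 4))² = ((80 + 16) + √7)² = (96 + √7)²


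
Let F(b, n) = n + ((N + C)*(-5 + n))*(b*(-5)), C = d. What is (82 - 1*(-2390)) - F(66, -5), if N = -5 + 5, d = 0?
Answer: 2477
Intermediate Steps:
C = 0
N = 0
F(b, n) = n (F(b, n) = n + ((0 + 0)*(-5 + n))*(b*(-5)) = n + (0*(-5 + n))*(-5*b) = n + 0*(-5*b) = n + 0 = n)
(82 - 1*(-2390)) - F(66, -5) = (82 - 1*(-2390)) - 1*(-5) = (82 + 2390) + 5 = 2472 + 5 = 2477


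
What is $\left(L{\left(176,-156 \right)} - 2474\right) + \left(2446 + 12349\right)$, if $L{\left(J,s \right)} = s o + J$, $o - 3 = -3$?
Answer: $12497$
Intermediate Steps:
$o = 0$ ($o = 3 - 3 = 0$)
$L{\left(J,s \right)} = J$ ($L{\left(J,s \right)} = s 0 + J = 0 + J = J$)
$\left(L{\left(176,-156 \right)} - 2474\right) + \left(2446 + 12349\right) = \left(176 - 2474\right) + \left(2446 + 12349\right) = \left(176 - 2474\right) + 14795 = -2298 + 14795 = 12497$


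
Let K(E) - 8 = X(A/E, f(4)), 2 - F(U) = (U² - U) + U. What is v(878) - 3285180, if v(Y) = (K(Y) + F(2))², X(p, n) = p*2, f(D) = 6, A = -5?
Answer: -633116263139/192721 ≈ -3.2851e+6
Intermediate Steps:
F(U) = 2 - U² (F(U) = 2 - ((U² - U) + U) = 2 - U²)
X(p, n) = 2*p
K(E) = 8 - 10/E (K(E) = 8 + 2*(-5/E) = 8 - 10/E)
v(Y) = (6 - 10/Y)² (v(Y) = ((8 - 10/Y) + (2 - 1*2²))² = ((8 - 10/Y) + (2 - 1*4))² = ((8 - 10/Y) + (2 - 4))² = ((8 - 10/Y) - 2)² = (6 - 10/Y)²)
v(878) - 3285180 = 4*(-5 + 3*878)²/878² - 3285180 = 4*(1/770884)*(-5 + 2634)² - 3285180 = 4*(1/770884)*2629² - 3285180 = 4*(1/770884)*6911641 - 3285180 = 6911641/192721 - 3285180 = -633116263139/192721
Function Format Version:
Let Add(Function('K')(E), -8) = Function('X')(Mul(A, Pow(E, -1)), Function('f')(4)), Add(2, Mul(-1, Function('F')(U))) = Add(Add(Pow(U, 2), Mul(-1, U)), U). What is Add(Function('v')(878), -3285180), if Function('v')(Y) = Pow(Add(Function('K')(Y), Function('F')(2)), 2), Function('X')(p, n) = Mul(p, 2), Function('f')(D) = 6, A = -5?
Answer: Rational(-633116263139, 192721) ≈ -3.2851e+6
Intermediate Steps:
Function('F')(U) = Add(2, Mul(-1, Pow(U, 2))) (Function('F')(U) = Add(2, Mul(-1, Add(Add(Pow(U, 2), Mul(-1, U)), U))) = Add(2, Mul(-1, Pow(U, 2))))
Function('X')(p, n) = Mul(2, p)
Function('K')(E) = Add(8, Mul(-10, Pow(E, -1))) (Function('K')(E) = Add(8, Mul(2, Mul(-5, Pow(E, -1)))) = Add(8, Mul(-10, Pow(E, -1))))
Function('v')(Y) = Pow(Add(6, Mul(-10, Pow(Y, -1))), 2) (Function('v')(Y) = Pow(Add(Add(8, Mul(-10, Pow(Y, -1))), Add(2, Mul(-1, Pow(2, 2)))), 2) = Pow(Add(Add(8, Mul(-10, Pow(Y, -1))), Add(2, Mul(-1, 4))), 2) = Pow(Add(Add(8, Mul(-10, Pow(Y, -1))), Add(2, -4)), 2) = Pow(Add(Add(8, Mul(-10, Pow(Y, -1))), -2), 2) = Pow(Add(6, Mul(-10, Pow(Y, -1))), 2))
Add(Function('v')(878), -3285180) = Add(Mul(4, Pow(878, -2), Pow(Add(-5, Mul(3, 878)), 2)), -3285180) = Add(Mul(4, Rational(1, 770884), Pow(Add(-5, 2634), 2)), -3285180) = Add(Mul(4, Rational(1, 770884), Pow(2629, 2)), -3285180) = Add(Mul(4, Rational(1, 770884), 6911641), -3285180) = Add(Rational(6911641, 192721), -3285180) = Rational(-633116263139, 192721)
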